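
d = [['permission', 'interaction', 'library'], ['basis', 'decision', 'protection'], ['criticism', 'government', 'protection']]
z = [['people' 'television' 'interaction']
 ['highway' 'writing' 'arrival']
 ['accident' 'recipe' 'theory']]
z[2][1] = 'recipe'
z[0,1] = 'television'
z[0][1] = 'television'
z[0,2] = 'interaction'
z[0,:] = ['people', 'television', 'interaction']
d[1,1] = 'decision'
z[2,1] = 'recipe'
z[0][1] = 'television'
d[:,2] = ['library', 'protection', 'protection']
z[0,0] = 'people'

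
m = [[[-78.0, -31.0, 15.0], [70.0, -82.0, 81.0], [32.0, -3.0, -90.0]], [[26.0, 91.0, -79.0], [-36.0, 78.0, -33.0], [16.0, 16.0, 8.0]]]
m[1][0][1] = 91.0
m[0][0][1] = -31.0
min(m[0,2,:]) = -90.0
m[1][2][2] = 8.0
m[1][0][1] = 91.0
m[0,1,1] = -82.0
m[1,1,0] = -36.0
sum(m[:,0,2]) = -64.0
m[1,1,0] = -36.0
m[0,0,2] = 15.0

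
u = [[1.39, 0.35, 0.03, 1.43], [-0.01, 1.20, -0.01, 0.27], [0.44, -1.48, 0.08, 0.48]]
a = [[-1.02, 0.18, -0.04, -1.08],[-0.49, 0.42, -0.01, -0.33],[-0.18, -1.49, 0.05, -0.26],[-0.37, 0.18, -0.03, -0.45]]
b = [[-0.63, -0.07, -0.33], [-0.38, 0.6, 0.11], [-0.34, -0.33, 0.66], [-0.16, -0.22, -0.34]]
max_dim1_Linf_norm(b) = 0.66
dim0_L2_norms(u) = [1.46, 1.94, 0.09, 1.53]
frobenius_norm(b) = 1.37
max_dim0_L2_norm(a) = 1.57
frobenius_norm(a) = 2.34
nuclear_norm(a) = 3.42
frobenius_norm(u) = 2.87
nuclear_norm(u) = 4.21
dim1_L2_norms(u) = [2.02, 1.23, 1.62]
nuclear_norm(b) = 2.37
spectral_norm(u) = 2.11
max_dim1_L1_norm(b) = 1.33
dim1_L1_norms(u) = [3.2, 1.49, 2.48]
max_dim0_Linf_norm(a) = 1.49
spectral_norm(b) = 0.83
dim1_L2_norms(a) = [1.5, 0.72, 1.52, 0.61]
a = b @ u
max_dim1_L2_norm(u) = 2.02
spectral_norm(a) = 1.74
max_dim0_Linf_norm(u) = 1.48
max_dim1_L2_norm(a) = 1.52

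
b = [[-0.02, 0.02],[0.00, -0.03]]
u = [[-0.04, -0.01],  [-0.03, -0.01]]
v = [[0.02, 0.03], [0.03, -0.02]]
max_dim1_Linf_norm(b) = 0.03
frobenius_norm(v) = 0.05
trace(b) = -0.05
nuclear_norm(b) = 0.05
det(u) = 0.00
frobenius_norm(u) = 0.05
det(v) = -0.00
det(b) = 0.00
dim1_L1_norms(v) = [0.05, 0.05]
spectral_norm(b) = 0.04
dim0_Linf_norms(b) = [0.02, 0.03]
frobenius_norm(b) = 0.04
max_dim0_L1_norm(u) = 0.07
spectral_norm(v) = 0.04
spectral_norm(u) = 0.05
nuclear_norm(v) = 0.07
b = v + u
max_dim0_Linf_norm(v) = 0.03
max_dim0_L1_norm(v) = 0.05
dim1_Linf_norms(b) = [0.02, 0.03]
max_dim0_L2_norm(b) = 0.04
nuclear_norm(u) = 0.05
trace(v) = 0.00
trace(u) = -0.05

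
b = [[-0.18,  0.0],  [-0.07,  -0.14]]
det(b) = 0.025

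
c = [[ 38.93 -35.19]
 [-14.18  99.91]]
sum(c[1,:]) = 85.72999999999999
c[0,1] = -35.19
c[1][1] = 99.91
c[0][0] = 38.93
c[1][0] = -14.18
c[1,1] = 99.91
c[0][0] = 38.93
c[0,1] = -35.19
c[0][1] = -35.19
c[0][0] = 38.93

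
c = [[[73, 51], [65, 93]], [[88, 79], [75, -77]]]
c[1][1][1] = -77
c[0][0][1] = 51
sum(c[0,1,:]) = 158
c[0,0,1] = 51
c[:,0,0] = [73, 88]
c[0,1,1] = 93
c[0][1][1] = 93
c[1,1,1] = -77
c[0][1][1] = 93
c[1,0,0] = 88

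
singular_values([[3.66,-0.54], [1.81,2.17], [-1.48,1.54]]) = [4.34, 2.71]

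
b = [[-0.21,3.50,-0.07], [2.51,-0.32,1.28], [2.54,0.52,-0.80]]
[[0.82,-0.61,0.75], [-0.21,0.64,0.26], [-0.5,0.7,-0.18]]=b @ [[-0.17, 0.28, -0.02], [0.23, -0.16, 0.22], [0.23, -0.09, 0.3]]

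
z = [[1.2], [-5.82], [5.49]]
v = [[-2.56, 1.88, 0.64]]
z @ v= [[-3.07, 2.26, 0.77], [14.9, -10.94, -3.72], [-14.05, 10.32, 3.51]]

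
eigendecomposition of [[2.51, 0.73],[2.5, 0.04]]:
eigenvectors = [[0.77, -0.23], [0.63, 0.97]]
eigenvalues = [3.11, -0.56]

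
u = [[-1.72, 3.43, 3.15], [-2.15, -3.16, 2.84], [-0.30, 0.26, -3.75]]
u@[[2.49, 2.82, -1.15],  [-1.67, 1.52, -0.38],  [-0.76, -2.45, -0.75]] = [[-12.4, -7.35, -1.69],[-2.23, -17.82, 1.54],[1.67, 8.74, 3.06]]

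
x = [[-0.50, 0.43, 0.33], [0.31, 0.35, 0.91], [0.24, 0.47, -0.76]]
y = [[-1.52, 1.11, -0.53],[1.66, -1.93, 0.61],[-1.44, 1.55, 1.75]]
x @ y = [[1.00,  -0.87,  1.1], [-1.20,  1.08,  1.64], [1.51,  -1.82,  -1.17]]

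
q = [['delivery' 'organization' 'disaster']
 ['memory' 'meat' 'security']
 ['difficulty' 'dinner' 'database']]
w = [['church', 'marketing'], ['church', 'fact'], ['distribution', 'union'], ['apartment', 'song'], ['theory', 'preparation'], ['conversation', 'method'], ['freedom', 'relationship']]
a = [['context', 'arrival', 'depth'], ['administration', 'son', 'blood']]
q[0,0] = 'delivery'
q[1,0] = 'memory'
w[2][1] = 'union'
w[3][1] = 'song'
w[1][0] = 'church'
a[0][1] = 'arrival'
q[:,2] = ['disaster', 'security', 'database']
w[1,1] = 'fact'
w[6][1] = 'relationship'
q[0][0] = 'delivery'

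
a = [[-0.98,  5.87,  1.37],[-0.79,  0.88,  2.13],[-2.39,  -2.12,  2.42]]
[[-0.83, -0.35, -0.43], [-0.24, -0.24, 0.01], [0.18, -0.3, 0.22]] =a @[[-0.03, 0.08, 0.03], [-0.13, -0.03, -0.08], [-0.07, -0.07, 0.05]]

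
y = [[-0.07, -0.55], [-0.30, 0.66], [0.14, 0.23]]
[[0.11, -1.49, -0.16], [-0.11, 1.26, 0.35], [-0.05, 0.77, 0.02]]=y@ [[-0.04, 1.37, -0.41],[-0.19, 2.53, 0.34]]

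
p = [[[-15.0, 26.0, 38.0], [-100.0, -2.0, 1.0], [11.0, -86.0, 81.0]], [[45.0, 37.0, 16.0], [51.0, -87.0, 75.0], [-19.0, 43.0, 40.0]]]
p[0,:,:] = [[-15.0, 26.0, 38.0], [-100.0, -2.0, 1.0], [11.0, -86.0, 81.0]]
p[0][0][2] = 38.0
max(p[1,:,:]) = 75.0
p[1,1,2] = 75.0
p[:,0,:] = [[-15.0, 26.0, 38.0], [45.0, 37.0, 16.0]]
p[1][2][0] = -19.0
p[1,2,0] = -19.0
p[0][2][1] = -86.0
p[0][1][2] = 1.0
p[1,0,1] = 37.0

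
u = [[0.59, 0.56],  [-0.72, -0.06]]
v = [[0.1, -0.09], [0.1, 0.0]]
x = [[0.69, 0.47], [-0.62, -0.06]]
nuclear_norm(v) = 0.21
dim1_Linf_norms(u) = [0.59, 0.72]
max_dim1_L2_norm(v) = 0.13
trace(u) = 0.53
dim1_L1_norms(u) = [1.15, 0.78]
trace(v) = 0.10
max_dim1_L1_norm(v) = 0.19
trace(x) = 0.63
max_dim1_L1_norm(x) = 1.16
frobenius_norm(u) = 1.09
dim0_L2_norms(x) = [0.93, 0.47]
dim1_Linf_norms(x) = [0.69, 0.62]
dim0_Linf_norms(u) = [0.72, 0.56]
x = u + v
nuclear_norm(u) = 1.39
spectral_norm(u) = 1.03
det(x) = 0.25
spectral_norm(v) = 0.16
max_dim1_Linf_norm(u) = 0.72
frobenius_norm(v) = 0.17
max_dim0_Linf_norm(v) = 0.1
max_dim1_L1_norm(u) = 1.15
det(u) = 0.37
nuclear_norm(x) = 1.26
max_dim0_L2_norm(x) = 0.93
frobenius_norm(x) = 1.04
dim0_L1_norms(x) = [1.31, 0.53]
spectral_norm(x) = 1.01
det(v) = 0.01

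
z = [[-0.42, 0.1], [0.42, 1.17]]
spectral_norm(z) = 1.24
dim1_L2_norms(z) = [0.43, 1.24]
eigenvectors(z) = [[-0.97,-0.06], [0.25,-1.00]]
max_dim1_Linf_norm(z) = 1.17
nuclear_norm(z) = 1.67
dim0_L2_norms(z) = [0.59, 1.17]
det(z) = -0.53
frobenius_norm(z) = 1.32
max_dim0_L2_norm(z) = 1.17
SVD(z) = [[-0.04, 1.00], [1.0, 0.04]] @ diag([1.2441428937855956, 0.4287288885097481]) @ [[0.35, 0.94], [-0.94, 0.35]]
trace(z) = 0.75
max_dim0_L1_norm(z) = 1.27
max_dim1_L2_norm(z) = 1.24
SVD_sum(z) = [[-0.02, -0.05], [0.44, 1.16]] + [[-0.40, 0.15], [-0.02, 0.01]]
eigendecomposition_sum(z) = [[-0.44, 0.03], [0.11, -0.01]] + [[0.02, 0.07], [0.31, 1.18]]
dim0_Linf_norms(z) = [0.42, 1.17]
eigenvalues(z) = [-0.45, 1.2]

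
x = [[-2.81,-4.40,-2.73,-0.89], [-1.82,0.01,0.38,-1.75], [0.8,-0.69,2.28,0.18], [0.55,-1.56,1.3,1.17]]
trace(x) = 0.65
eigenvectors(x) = [[-0.92,  0.16,  -0.63,  0.58], [-0.39,  0.3,  0.17,  -0.12], [0.07,  -0.57,  0.41,  -0.51], [-0.03,  -0.75,  0.64,  -0.62]]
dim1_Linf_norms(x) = [4.4, 1.82, 2.28, 1.56]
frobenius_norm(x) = 7.36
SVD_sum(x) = [[-3.09,-3.96,-2.91,-1.19],  [-0.58,-0.74,-0.54,-0.22],  [0.58,0.74,0.55,0.22],  [0.06,0.08,0.06,0.02]] + [[0.17, -0.43, 0.30, 0.25], [-0.29, 0.74, -0.52, -0.42], [0.54, -1.37, 0.97, 0.78], [0.67, -1.70, 1.2, 0.97]] + [[0.07, 0.0, -0.12, 0.1], [-0.86, -0.01, 1.43, -1.19], [-0.48, -0.01, 0.8, -0.67], [-0.0, -0.0, 0.00, -0.0]] + [[0.04,  -0.01,  -0.01,  -0.04],  [-0.09,  0.03,  0.02,  0.09],  [0.16,  -0.05,  -0.04,  -0.16],  [-0.18,  0.06,  0.04,  0.18]]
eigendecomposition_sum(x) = [[-2.99, -3.56, -0.71, -1.54], [-1.27, -1.51, -0.30, -0.65], [0.23, 0.27, 0.05, 0.12], [-0.11, -0.13, -0.03, -0.06]] + [[-0.23, 0.64, 0.29, -0.57], [-0.43, 1.22, 0.56, -1.1], [0.81, -2.26, -1.04, 2.04], [1.07, -3.01, -1.38, 2.71]] + [[0.56, 0.03, 5.51, -4.02],[-0.15, -0.01, -1.47, 1.07],[-0.36, -0.02, -3.60, 2.63],[-0.57, -0.03, -5.63, 4.11]] + [[-0.15, -1.5, -7.82, 5.25],  [0.03, 0.30, 1.59, -1.06],  [0.13, 1.32, 6.87, -4.61],  [0.16, 1.60, 8.34, -5.6]]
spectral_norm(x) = 6.13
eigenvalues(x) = [-4.5, 2.67, 1.06, 1.43]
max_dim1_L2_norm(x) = 5.96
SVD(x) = [[-0.97, 0.18, 0.07, -0.17], [-0.18, -0.31, -0.87, 0.33], [0.18, 0.59, -0.49, -0.62], [0.02, 0.72, -0.00, 0.69]] @ diag([6.130472689626317, 3.2995636776939614, 2.355360832997432, 0.3806041052987088]) @ [[0.52, 0.67, 0.49, 0.20], [0.28, -0.71, 0.5, 0.41], [0.42, 0.01, -0.70, 0.58], [-0.69, 0.22, 0.15, 0.68]]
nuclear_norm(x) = 12.17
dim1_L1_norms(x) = [10.83, 3.96, 3.95, 4.58]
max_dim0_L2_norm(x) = 4.72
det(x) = -18.13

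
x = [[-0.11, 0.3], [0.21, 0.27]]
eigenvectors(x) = [[-0.92, -0.51], [0.38, -0.86]]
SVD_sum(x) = [[0.06, 0.26], [0.06, 0.3]] + [[-0.17, 0.04], [0.15, -0.03]]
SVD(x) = [[0.66, 0.75], [0.75, -0.66]] @ diag([0.4097893710765861, 0.2262137735697278]) @ [[0.21, 0.98], [-0.98, 0.21]]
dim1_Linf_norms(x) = [0.3, 0.27]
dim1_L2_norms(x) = [0.32, 0.34]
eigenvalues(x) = [-0.23, 0.39]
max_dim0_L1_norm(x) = 0.57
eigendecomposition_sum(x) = [[-0.19,  0.11],[0.08,  -0.05]] + [[0.08, 0.19], [0.13, 0.32]]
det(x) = -0.09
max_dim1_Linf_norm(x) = 0.3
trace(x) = 0.16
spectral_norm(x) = 0.41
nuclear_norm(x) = 0.64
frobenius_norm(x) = 0.47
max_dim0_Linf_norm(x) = 0.3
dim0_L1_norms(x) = [0.32, 0.57]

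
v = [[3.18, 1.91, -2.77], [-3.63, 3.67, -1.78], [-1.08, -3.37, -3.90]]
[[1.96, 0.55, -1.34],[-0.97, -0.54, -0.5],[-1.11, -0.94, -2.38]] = v @ [[0.48,0.2,-0.02], [0.2,0.1,0.1], [-0.02,0.1,0.53]]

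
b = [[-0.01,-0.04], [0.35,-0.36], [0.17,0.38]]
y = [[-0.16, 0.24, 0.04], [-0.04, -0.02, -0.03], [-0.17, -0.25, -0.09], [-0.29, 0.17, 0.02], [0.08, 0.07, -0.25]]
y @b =[[0.09, -0.06], [-0.01, -0.0], [-0.1, 0.06], [0.07, -0.04], [-0.02, -0.12]]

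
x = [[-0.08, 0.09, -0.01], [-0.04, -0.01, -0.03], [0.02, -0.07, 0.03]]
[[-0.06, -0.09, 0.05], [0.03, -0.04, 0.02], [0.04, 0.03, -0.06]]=x @ [[-0.16, 0.98, 0.06],  [-0.85, -0.17, 0.49],  [-0.49, -0.03, -0.87]]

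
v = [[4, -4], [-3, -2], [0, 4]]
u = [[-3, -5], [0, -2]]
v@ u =[[-12, -12], [9, 19], [0, -8]]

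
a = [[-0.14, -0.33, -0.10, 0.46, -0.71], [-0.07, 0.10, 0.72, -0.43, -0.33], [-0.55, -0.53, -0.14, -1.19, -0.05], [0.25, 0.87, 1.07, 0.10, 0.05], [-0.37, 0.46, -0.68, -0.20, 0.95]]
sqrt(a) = [[0.24+0.66j, (-0.51+0.09j), -0.09+0.23j, 0.36+0.15j, -0.52+0.35j], [(0.08-0.07j), 0.38-0.01j, 0.65-0.03j, (0.05-0.02j), -0.22-0.04j], [(-0.39+0.04j), (0.07+0.01j), (0.49+0.02j), (-0.92+0.01j), (-0.04+0.02j)], [(0.28-0.27j), (0.83-0.04j), (0.51-0.1j), 0.67-0.06j, (0.18-0.14j)], [(-0.32+0.18j), 0.47+0.02j, (-0.54+0.06j), (-0.35+0.04j), (0.99+0.09j)]]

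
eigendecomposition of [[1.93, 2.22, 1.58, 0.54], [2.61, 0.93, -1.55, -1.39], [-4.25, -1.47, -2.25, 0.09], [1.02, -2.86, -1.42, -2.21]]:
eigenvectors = [[-0.43+0.00j, 0.26+0.00j, (-0.08+0.03j), -0.08-0.03j],[(-0.74+0j), -0.16+0.00j, 0.24-0.03j, (0.24+0.03j)],[(0.49+0j), (-0.46+0j), -0.41-0.04j, -0.41+0.04j],[(0.17+0j), 0.83+0.00j, (0.87+0j), 0.87-0.00j]]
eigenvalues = [(3.77+0j), (-0.54+0j), (-2.41+0.19j), (-2.41-0.19j)]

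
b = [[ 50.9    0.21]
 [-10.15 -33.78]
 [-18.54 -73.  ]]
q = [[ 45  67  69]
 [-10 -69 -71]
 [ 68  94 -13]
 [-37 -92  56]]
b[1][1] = -33.78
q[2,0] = 68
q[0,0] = 45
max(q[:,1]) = 94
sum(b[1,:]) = -43.93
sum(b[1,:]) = -43.93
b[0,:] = [50.9, 0.21]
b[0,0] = 50.9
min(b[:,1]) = -73.0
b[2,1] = -73.0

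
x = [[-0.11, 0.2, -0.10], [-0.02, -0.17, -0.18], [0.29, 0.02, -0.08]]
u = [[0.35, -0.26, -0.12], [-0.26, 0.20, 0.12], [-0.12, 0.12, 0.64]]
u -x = [[0.46,-0.46,-0.02], [-0.24,0.37,0.3], [-0.41,0.10,0.72]]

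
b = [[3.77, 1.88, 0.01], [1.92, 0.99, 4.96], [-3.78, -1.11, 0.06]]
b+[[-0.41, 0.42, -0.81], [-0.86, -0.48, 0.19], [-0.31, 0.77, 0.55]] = [[3.36, 2.30, -0.80], [1.06, 0.51, 5.15], [-4.09, -0.34, 0.61]]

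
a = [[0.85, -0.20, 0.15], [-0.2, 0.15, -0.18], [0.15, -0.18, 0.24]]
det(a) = 0.001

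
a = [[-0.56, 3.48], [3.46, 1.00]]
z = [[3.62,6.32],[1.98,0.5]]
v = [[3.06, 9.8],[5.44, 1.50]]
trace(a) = 0.44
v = z + a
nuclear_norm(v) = 15.32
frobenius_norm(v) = 11.72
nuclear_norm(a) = 7.11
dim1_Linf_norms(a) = [3.48, 3.46]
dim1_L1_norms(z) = [9.94, 2.48]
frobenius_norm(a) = 5.04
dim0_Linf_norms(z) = [3.62, 6.32]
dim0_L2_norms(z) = [4.13, 6.34]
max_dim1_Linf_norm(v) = 9.8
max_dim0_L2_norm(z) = 6.34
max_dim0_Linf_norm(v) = 9.8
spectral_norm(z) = 7.43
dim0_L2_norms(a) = [3.51, 3.62]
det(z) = -10.70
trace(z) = 4.12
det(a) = -12.60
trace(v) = 4.56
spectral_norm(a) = 3.78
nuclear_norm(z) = 8.87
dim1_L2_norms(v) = [10.27, 5.64]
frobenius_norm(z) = 7.56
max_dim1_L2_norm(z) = 7.28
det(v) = -48.72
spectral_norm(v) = 10.81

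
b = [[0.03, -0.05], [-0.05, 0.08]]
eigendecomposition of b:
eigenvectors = [[-0.85, 0.53],[-0.53, -0.85]]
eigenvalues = [-0.0, 0.11]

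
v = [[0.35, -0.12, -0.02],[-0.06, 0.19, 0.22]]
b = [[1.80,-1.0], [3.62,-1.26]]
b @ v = [[0.69, -0.41, -0.26], [1.34, -0.67, -0.35]]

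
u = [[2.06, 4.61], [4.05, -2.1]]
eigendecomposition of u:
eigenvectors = [[0.86, -0.56], [0.51, 0.83]]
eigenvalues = [4.78, -4.82]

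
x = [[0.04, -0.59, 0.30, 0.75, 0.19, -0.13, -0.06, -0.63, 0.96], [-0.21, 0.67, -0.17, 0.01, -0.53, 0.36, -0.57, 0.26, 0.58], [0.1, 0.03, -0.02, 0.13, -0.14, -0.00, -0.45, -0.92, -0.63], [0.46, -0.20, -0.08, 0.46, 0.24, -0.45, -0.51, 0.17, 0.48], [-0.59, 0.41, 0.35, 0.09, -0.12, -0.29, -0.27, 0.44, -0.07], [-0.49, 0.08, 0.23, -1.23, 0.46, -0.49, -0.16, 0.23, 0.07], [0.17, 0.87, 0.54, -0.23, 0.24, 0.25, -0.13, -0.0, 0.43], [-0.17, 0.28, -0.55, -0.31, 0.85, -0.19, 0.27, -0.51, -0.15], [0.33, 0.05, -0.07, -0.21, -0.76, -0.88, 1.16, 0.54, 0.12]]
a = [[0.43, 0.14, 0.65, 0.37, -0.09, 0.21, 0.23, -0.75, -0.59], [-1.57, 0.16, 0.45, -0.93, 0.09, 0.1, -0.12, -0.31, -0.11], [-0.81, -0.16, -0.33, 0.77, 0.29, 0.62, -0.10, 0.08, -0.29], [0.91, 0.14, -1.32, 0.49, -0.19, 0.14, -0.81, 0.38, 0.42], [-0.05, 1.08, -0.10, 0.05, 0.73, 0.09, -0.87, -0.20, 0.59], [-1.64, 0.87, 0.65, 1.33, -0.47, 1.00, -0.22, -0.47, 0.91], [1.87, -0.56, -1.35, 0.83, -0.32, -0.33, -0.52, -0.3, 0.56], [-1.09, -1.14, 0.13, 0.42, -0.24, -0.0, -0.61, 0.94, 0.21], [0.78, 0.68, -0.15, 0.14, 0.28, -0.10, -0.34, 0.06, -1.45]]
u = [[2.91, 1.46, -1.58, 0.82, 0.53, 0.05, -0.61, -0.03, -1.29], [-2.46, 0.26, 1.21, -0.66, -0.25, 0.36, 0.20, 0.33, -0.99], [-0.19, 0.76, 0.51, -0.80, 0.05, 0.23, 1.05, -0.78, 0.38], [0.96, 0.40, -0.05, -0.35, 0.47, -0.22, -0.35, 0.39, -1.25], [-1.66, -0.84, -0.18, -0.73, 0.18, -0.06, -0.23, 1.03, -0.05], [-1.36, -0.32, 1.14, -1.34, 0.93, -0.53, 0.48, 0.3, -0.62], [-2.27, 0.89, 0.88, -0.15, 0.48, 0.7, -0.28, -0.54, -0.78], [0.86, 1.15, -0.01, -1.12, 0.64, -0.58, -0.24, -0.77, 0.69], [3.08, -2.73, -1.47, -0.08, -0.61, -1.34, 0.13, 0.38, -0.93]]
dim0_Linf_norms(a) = [1.87, 1.14, 1.35, 1.33, 0.73, 1.0, 0.87, 0.94, 1.45]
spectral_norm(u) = 6.79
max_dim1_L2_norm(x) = 1.78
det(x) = 3.55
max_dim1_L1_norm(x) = 4.12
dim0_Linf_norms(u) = [3.08, 2.73, 1.58, 1.34, 0.93, 1.34, 1.05, 1.03, 1.29]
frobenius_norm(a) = 6.07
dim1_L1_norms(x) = [3.65, 3.36, 2.42, 3.05, 2.63, 3.44, 2.86, 3.28, 4.12]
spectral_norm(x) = 2.07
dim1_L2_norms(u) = [4.01, 3.06, 1.85, 1.82, 2.28, 2.63, 2.91, 2.28, 4.72]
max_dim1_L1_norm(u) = 10.75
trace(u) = 1.00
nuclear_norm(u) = 20.08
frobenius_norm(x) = 4.05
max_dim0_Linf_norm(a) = 1.87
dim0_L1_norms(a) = [9.15, 4.93, 5.13, 5.33, 2.7, 2.59, 3.82, 3.49, 5.13]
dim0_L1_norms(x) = [2.56, 3.18, 2.31, 3.42, 3.53, 3.04, 3.58, 3.7, 3.49]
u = x @ a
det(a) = -6.98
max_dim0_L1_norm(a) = 9.15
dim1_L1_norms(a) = [3.46, 3.84, 3.45, 4.8, 3.76, 7.56, 6.64, 4.78, 3.98]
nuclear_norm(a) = 15.01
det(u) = -24.92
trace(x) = 0.02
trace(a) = 1.45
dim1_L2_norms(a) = [1.33, 1.92, 1.4, 1.97, 1.69, 2.82, 2.68, 2.01, 1.85]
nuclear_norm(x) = 11.26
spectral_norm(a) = 3.97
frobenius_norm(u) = 8.95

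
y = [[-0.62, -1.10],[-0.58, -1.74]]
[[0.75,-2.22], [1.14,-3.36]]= y @ [[-0.13, 0.39],[-0.61, 1.80]]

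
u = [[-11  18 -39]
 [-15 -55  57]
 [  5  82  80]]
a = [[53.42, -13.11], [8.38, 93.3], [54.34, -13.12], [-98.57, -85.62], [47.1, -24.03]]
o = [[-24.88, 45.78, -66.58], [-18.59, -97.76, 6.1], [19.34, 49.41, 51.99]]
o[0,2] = -66.58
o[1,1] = -97.76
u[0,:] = [-11, 18, -39]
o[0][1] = 45.78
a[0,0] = 53.42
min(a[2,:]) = -13.12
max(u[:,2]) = 80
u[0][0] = -11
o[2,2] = 51.99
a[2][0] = 54.34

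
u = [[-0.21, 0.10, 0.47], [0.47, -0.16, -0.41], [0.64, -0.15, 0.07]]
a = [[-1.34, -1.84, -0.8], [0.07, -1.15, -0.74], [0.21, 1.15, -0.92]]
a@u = [[-1.10, 0.28, 0.07],[-1.03, 0.3, 0.45],[-0.09, -0.02, -0.44]]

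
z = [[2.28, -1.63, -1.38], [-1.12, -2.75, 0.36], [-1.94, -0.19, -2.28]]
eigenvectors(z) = [[-0.92+0.00j, (0.29-0.05j), 0.29+0.05j], [0.20+0.00j, 0.16-0.20j, (0.16+0.2j)], [0.33+0.00j, (0.92+0j), (0.92-0j)]]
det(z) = 26.82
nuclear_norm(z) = 9.05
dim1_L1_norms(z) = [5.29, 4.23, 4.41]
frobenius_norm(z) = 5.26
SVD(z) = [[0.49,  0.75,  -0.44], [0.74,  -0.1,  0.66], [0.45,  -0.65,  -0.61]] @ diag([3.3216169502922086, 3.2256471302300076, 2.5032701465823464]) @ [[-0.17, -0.88, -0.43],[0.96, -0.25, 0.13],[-0.22, -0.39, 0.89]]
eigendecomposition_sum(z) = [[2.70+0.00j,(-0.73+0j),(-0.74-0j)], [-0.57-0.00j,0.15-0.00j,0.16+0.00j], [(-0.95-0j),0.26-0.00j,0.26+0.00j]] + [[-0.21-0.25j, (-0.45-2.08j), (-0.32+0.54j)],  [-0.27-0.04j, -1.45-1.06j, (0.1+0.52j)],  [(-0.49-0.88j), (-0.22-6.57j), (-1.27+1.47j)]] + [[(-0.21+0.25j), -0.45+2.08j, (-0.32-0.54j)], [-0.27+0.04j, (-1.45+1.06j), 0.10-0.52j], [-0.49+0.88j, -0.22+6.57j, (-1.27-1.47j)]]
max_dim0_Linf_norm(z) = 2.75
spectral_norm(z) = 3.32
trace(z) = -2.75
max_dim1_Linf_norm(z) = 2.75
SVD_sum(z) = [[-0.29,-1.45,-0.71], [-0.43,-2.18,-1.07], [-0.26,-1.32,-0.65]] + [[2.32, -0.61, 0.31], [-0.32, 0.08, -0.04], [-2.02, 0.53, -0.27]] + [[0.25, 0.43, -0.98],[-0.37, -0.65, 1.47],[0.34, 0.6, -1.36]]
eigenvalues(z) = [(3.11+0j), (-2.93+0.15j), (-2.93-0.15j)]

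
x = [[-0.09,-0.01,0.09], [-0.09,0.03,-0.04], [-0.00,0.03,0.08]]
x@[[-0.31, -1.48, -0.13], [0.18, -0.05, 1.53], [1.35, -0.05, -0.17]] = [[0.15, 0.13, -0.02], [-0.02, 0.13, 0.06], [0.11, -0.01, 0.03]]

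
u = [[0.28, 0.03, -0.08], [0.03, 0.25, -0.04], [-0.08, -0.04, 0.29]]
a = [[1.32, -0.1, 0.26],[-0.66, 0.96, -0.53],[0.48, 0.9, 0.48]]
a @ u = [[0.35, 0.00, -0.03],[-0.11, 0.24, -0.14],[0.12, 0.22, 0.06]]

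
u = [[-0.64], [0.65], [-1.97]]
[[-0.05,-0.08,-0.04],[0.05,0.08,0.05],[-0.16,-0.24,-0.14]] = u @ [[0.08, 0.12, 0.07]]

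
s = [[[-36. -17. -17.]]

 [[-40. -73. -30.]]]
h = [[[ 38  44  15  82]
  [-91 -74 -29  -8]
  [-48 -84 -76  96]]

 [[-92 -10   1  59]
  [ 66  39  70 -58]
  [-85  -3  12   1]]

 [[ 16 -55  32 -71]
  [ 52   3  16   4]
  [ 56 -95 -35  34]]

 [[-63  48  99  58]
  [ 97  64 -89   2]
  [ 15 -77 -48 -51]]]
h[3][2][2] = -48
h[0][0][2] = 15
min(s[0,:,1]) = -17.0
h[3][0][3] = 58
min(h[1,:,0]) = -92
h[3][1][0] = 97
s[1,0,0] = -40.0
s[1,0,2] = -30.0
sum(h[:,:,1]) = -200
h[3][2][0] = 15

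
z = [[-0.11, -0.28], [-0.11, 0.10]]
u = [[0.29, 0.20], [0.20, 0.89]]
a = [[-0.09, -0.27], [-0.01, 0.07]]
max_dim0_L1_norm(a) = 0.34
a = z @ u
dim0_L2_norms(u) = [0.35, 0.91]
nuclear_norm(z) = 0.44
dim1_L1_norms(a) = [0.36, 0.08]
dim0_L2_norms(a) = [0.09, 0.28]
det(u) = 0.22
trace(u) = 1.18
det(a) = -0.01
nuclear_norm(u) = 1.18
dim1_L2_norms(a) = [0.28, 0.07]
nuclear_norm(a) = 0.32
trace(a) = -0.02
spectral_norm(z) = 0.31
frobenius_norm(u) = 0.98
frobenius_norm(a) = 0.29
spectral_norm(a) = 0.29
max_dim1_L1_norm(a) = 0.36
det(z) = -0.04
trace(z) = -0.01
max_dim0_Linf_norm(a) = 0.27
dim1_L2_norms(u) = [0.35, 0.91]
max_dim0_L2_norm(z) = 0.3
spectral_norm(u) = 0.95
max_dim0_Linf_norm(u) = 0.89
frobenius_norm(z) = 0.34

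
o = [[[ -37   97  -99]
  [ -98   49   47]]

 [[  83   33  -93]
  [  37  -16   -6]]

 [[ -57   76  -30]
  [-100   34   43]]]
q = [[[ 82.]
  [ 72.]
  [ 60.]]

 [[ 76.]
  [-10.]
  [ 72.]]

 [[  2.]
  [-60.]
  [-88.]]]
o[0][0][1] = 97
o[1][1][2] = -6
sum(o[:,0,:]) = -27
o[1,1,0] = 37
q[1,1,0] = -10.0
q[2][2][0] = -88.0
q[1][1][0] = -10.0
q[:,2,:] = [[60.0], [72.0], [-88.0]]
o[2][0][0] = -57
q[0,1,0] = 72.0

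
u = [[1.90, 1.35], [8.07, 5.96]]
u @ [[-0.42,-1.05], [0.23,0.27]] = [[-0.49, -1.63], [-2.02, -6.86]]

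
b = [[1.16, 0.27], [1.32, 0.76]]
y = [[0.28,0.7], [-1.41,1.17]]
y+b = [[1.44, 0.97], [-0.09, 1.93]]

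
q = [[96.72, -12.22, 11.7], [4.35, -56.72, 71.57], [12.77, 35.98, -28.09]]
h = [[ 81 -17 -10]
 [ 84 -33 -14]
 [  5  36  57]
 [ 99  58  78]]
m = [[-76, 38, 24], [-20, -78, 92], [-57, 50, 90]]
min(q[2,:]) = -28.09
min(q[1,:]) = -56.72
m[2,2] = 90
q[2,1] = 35.98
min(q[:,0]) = 4.35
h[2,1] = 36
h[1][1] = -33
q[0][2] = 11.7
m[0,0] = -76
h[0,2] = -10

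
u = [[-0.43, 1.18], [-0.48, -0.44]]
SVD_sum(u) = [[-0.29,  1.21], [0.07,  -0.31]] + [[-0.14,-0.03], [-0.55,-0.13]]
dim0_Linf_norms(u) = [0.48, 1.18]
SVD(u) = [[-0.97, 0.25], [0.25, 0.97]] @ diag([1.2871189531633083, 0.5870475282358228]) @ [[0.23, -0.97], [-0.97, -0.23]]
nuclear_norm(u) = 1.87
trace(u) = -0.87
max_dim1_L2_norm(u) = 1.26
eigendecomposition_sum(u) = [[(-0.21+0.38j),(0.59+0.34j)], [-0.24-0.14j,(-0.22+0.37j)]] + [[(-0.22-0.38j),  0.59-0.34j], [-0.24+0.14j,  (-0.22-0.37j)]]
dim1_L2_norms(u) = [1.26, 0.65]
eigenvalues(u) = [(-0.44+0.75j), (-0.44-0.75j)]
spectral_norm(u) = 1.29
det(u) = 0.76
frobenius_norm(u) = 1.41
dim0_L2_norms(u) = [0.64, 1.26]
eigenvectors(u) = [[(0.84+0j),  0.84-0.00j], [(-0+0.54j),  -0.00-0.54j]]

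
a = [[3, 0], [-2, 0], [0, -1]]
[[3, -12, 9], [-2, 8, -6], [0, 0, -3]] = a@ [[1, -4, 3], [0, 0, 3]]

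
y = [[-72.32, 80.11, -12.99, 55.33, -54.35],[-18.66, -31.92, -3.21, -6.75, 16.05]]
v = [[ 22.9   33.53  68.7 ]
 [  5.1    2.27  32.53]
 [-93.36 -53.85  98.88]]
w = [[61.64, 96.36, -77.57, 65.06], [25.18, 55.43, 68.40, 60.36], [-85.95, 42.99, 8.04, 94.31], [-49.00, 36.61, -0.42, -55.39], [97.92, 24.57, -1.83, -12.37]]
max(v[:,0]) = 22.9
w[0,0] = 61.64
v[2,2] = 98.88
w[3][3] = -55.39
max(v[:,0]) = 22.9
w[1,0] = 25.18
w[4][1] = 24.57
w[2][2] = 8.04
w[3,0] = -49.0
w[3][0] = -49.0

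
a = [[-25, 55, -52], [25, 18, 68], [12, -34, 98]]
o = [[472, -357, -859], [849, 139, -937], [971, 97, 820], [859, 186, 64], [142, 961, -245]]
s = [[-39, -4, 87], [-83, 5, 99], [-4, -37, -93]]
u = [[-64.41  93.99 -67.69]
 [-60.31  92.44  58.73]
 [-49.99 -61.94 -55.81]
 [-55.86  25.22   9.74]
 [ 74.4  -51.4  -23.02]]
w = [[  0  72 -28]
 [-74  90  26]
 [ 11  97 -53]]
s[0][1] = -4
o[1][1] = 139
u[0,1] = 93.99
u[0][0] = -64.41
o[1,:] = [849, 139, -937]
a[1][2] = 68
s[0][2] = 87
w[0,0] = 0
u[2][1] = -61.94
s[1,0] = -83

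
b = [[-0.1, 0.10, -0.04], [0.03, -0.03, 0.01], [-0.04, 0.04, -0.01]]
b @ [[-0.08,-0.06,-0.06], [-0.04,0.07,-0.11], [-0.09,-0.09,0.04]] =[[0.01, 0.02, -0.01],  [-0.0, -0.0, 0.00],  [0.0, 0.01, -0.0]]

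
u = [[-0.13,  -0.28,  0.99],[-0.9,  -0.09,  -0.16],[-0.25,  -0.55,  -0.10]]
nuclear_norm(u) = 2.51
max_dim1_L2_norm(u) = 1.04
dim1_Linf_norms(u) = [0.99, 0.9, 0.55]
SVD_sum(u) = [[-0.30, -0.37, 0.9], [-0.05, -0.06, 0.14], [-0.05, -0.07, 0.17]] + [[0.18, 0.05, 0.08],[-0.78, -0.22, -0.35],[-0.35, -0.1, -0.16]] + [[-0.02, 0.04, 0.01], [-0.07, 0.18, 0.05], [0.15, -0.38, -0.11]]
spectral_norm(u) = 1.04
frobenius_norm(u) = 1.51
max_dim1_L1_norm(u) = 1.4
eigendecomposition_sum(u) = [[(-0.17+0.24j), 0.21j, 0.34+0.04j], [-0.32-0.07j, (-0.22+0.1j), 0.11+0.37j], [-0.18-0.22j, (-0.2-0.05j), -0.13+0.31j]] + [[-0.17-0.24j, -0.21j, (0.34-0.04j)],[(-0.32+0.07j), (-0.22-0.1j), 0.11-0.37j],[(-0.18+0.22j), (-0.2+0.05j), -0.13-0.31j]] + [[0.21-0.00j,(-0.29+0j),0.31+0.00j], [-0.26+0.00j,0.35-0.00j,-0.38-0.00j], [(0.11-0j),-0.15+0.00j,0.16+0.00j]]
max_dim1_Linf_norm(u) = 0.99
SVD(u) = [[-0.97, 0.21, -0.10],[-0.15, -0.89, -0.43],[-0.18, -0.40, 0.9]] @ diag([1.0435897697035403, 0.9887505692351832, 0.4768571111006027]) @ [[0.29, 0.37, -0.88],[0.89, 0.24, 0.39],[0.36, -0.90, -0.25]]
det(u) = 0.49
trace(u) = -0.32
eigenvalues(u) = [(-0.52+0.65j), (-0.52-0.65j), (0.72+0j)]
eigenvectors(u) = [[-0.22+0.51j, (-0.22-0.51j), (0.6+0j)],  [(-0.63+0j), (-0.63-0j), (-0.73+0j)],  [(-0.42-0.35j), (-0.42+0.35j), (0.31+0j)]]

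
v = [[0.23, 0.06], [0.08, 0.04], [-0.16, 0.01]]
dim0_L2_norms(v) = [0.29, 0.07]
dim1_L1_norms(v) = [0.29, 0.12, 0.17]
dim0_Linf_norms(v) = [0.23, 0.06]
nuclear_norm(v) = 0.35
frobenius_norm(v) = 0.30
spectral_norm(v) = 0.30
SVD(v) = [[-0.80, -0.34], [-0.29, -0.5], [0.52, -0.80]] @ diag([0.29626933677790157, 0.04923900979083887]) @ [[-0.98, -0.18], [0.18, -0.98]]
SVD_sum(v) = [[0.23, 0.04],[0.08, 0.02],[-0.15, -0.03]] + [[-0.00, 0.02], [-0.0, 0.02], [-0.01, 0.04]]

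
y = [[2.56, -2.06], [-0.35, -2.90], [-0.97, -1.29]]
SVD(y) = [[-0.72, 0.65], [-0.66, -0.54], [-0.22, -0.54]] @ diag([3.9331192610963543, 2.542690086894757]) @ [[-0.36, 0.93], [0.93, 0.36]]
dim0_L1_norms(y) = [3.88, 6.25]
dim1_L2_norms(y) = [3.29, 2.92, 1.61]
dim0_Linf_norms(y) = [2.56, 2.9]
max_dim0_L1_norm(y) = 6.25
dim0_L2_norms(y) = [2.76, 3.78]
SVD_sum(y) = [[1.02, -2.65], [0.92, -2.41], [0.31, -0.8]] + [[1.54, 0.59],  [-1.27, -0.49],  [-1.28, -0.49]]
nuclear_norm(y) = 6.48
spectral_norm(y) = 3.93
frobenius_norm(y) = 4.68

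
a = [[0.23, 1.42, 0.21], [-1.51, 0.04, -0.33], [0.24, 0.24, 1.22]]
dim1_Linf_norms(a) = [1.42, 1.51, 1.22]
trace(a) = 1.49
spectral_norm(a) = 1.80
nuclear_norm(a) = 4.17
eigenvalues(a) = [(0.17+1.45j), (0.17-1.45j), (1.16+0j)]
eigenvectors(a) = [[(-0.03-0.68j),  -0.03+0.68j,  -0.07+0.00j],[(0.72+0j),  (0.72-0j),  -0.19+0.00j],[(-0.13-0.02j),  (-0.13+0.02j),  (0.98+0j)]]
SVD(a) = [[-0.52,-0.77,-0.38], [0.68,-0.64,0.36], [-0.52,-0.07,0.85]] @ diag([1.8004176789303146, 1.3690205107644893, 0.9959312338215488]) @ [[-0.71, -0.46, -0.54], [0.56, -0.83, -0.03], [-0.43, -0.32, 0.84]]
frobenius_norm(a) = 2.47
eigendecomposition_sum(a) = [[0.11+0.72j,0.72-0.07j,0.15+0.04j],[(-0.76+0.08j),(0.04+0.76j),(-0.05+0.15j)],[(0.14+0.01j),0.01-0.14j,0.01-0.03j]] + [[(0.11-0.72j), (0.72+0.07j), 0.15-0.04j], [(-0.76-0.08j), 0.04-0.76j, (-0.05-0.15j)], [0.14-0.01j, 0.01+0.14j, 0.01+0.03j]] + [[0.00+0.00j,-0.02+0.00j,(-0.09+0j)], [(0.01+0j),(-0.04+0j),-0.23+0.00j], [-0.04-0.00j,0.21-0.00j,1.19-0.00j]]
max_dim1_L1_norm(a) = 1.88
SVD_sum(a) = [[0.66, 0.43, 0.50], [-0.86, -0.57, -0.66], [0.66, 0.43, 0.50]] + [[-0.59, 0.87, 0.03],[-0.49, 0.72, 0.02],[-0.05, 0.08, 0.00]] + [[0.16, 0.12, -0.32], [-0.16, -0.12, 0.30], [-0.37, -0.27, 0.72]]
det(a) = 2.45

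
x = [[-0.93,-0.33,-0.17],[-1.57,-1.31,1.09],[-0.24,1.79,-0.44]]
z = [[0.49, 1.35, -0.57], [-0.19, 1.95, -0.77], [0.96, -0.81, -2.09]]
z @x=[[-2.44, -2.95, 1.64],[-2.70, -3.87, 2.50],[0.88, -3.0, -0.13]]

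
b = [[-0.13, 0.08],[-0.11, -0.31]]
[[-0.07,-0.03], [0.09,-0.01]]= b @ [[0.29, 0.21], [-0.4, -0.05]]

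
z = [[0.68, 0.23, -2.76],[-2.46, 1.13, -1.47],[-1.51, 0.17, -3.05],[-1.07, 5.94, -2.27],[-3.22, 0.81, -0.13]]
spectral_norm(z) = 7.41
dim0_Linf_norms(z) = [3.22, 5.94, 3.05]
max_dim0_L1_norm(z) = 9.68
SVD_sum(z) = [[-0.53, 1.02, -0.70], [-1.03, 1.96, -1.36], [-0.92, 1.75, -1.21], [-2.42, 4.60, -3.18], [-0.78, 1.48, -1.02]] + [[-0.08, -0.06, -0.03], [-1.22, -0.95, -0.44], [-1.43, -1.11, -0.51], [1.57, 1.22, 0.57], [-1.52, -1.18, -0.55]] + [[1.29, -0.72, -2.03], [-0.21, 0.12, 0.33], [0.84, -0.47, -1.32], [-0.22, 0.12, 0.35], [-0.92, 0.52, 1.44]]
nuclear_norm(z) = 14.75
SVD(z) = [[0.18, 0.03, -0.71], [0.35, 0.42, 0.11], [0.31, 0.5, -0.46], [0.82, -0.54, 0.12], [0.26, 0.53, 0.5]] @ diag([7.409647517799244, 3.7981137942457828, 3.5394992962185188]) @ [[-0.40,0.75,-0.52], [-0.76,-0.59,-0.27], [-0.51,0.29,0.81]]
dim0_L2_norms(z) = [4.51, 6.11, 4.92]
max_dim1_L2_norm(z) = 6.45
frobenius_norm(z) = 9.05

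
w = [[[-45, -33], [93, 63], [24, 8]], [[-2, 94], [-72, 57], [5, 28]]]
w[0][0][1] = -33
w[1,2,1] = 28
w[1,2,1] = 28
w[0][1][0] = 93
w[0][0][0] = -45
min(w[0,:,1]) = -33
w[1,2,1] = 28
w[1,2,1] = 28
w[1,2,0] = 5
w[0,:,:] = [[-45, -33], [93, 63], [24, 8]]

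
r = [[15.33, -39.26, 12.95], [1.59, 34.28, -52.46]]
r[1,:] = [1.59, 34.28, -52.46]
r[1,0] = 1.59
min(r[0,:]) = -39.26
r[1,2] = -52.46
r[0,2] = 12.95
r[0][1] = -39.26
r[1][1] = 34.28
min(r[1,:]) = -52.46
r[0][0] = 15.33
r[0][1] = -39.26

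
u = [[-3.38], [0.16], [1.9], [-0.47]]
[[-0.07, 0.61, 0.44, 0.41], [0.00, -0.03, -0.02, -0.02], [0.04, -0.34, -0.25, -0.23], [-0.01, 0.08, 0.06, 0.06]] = u@[[0.02, -0.18, -0.13, -0.12]]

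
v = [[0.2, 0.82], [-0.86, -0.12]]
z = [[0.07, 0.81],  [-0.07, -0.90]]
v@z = [[-0.04,  -0.58], [-0.05,  -0.59]]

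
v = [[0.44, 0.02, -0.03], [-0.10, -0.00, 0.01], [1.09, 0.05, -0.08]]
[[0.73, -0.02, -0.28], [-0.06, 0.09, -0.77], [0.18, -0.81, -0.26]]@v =[[0.02, 0.0, 0.0], [-0.87, -0.04, 0.06], [-0.12, -0.01, 0.01]]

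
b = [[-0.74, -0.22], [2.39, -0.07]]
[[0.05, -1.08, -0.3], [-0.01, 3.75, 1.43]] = b @ [[-0.01, 1.56, 0.58], [-0.20, -0.36, -0.60]]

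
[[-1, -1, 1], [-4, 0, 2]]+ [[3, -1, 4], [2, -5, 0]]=[[2, -2, 5], [-2, -5, 2]]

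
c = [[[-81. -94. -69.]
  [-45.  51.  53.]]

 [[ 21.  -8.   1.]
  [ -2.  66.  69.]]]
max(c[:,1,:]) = 69.0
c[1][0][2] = 1.0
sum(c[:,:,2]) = 54.0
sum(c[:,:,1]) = 15.0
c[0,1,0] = -45.0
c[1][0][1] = -8.0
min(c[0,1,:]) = -45.0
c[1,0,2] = 1.0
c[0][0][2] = -69.0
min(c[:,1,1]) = 51.0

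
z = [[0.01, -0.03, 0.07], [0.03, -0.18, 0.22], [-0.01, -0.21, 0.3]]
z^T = [[0.01, 0.03, -0.01], [-0.03, -0.18, -0.21], [0.07, 0.22, 0.3]]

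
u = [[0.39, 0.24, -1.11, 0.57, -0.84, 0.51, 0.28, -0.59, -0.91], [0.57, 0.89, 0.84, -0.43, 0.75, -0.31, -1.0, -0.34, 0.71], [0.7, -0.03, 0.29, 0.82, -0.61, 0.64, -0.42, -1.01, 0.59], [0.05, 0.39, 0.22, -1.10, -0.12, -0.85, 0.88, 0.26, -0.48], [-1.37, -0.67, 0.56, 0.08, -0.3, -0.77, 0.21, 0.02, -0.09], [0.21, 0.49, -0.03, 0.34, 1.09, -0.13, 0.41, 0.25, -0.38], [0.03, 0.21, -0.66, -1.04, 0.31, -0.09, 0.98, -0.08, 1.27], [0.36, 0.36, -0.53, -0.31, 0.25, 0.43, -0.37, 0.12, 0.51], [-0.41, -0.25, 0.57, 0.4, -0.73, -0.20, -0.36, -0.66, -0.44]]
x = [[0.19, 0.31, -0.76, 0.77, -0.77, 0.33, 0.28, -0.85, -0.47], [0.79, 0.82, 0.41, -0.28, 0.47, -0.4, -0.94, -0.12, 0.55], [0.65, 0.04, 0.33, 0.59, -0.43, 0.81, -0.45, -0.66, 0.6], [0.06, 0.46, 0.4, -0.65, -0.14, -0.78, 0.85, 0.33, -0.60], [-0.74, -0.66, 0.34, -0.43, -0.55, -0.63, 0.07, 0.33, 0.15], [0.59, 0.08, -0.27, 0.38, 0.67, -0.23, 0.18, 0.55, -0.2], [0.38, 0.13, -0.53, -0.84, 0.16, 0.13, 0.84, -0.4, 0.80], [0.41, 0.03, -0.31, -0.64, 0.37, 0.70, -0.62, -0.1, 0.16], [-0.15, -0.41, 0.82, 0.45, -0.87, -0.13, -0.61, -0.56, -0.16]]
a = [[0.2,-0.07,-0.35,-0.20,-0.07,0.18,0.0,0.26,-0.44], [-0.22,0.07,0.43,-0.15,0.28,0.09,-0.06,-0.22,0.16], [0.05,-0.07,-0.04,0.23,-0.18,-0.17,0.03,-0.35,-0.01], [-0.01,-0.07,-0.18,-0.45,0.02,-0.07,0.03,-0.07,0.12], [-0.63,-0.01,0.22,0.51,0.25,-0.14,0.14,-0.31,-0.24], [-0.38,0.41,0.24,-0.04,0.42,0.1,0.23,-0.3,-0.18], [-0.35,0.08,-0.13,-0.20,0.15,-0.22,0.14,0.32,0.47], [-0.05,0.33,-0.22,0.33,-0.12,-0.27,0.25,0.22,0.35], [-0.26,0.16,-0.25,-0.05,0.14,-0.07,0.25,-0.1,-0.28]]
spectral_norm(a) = 1.34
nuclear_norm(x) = 12.17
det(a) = 0.00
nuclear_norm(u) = 13.02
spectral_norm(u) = 2.92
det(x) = -1.90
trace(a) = 0.21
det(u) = 0.25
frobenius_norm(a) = 2.16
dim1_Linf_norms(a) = [0.44, 0.43, 0.35, 0.45, 0.63, 0.42, 0.47, 0.35, 0.28]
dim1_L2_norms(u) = [2.0, 2.07, 1.89, 1.8, 1.84, 1.41, 2.06, 1.14, 1.43]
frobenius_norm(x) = 4.69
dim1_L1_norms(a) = [1.77, 1.68, 1.13, 1.02, 2.45, 2.3, 2.06, 2.14, 1.56]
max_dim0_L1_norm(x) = 5.03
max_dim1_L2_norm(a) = 0.98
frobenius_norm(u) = 5.29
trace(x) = 0.49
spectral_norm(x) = 2.54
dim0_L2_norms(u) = [1.79, 1.39, 1.85, 1.96, 1.9, 1.53, 1.86, 1.44, 2.03]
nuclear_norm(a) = 4.97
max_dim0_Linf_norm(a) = 0.63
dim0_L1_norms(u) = [4.09, 3.53, 4.81, 5.09, 5.0, 3.93, 4.91, 3.33, 5.38]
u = a + x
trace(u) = 0.70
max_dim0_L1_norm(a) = 2.25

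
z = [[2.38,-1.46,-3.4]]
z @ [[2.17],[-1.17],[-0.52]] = [[8.64]]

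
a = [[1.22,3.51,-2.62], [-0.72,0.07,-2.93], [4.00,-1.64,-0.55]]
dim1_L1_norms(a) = [7.35, 3.72, 6.19]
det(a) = -50.80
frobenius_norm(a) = 6.98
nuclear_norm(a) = 11.65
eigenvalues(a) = [(1.8+3.82j), (1.8-3.82j), (-2.85+0j)]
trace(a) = 0.74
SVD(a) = [[-0.90, -0.06, 0.42], [-0.43, 0.09, -0.90], [0.02, -0.99, -0.11]] @ diag([4.899508348438247, 4.37688226847813, 2.368737965978014]) @ [[-0.15, -0.66, 0.74], [-0.94, 0.32, 0.10], [0.3, 0.68, 0.67]]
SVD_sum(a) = [[0.66,2.92,-3.26], [0.31,1.38,-1.55], [-0.01,-0.05,0.06]] + [[0.26, -0.09, -0.03], [-0.38, 0.13, 0.04], [4.09, -1.41, -0.43]] + [[0.31, 0.68, 0.67],[-0.65, -1.45, -1.42],[-0.08, -0.18, -0.18]]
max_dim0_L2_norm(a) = 4.24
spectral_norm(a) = 4.90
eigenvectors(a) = [[0.70+0.00j, 0.70-0.00j, -0.13+0.00j], [(0.24+0.37j), 0.24-0.37j, (0.69+0j)], [(0.17-0.53j), 0.17+0.53j, 0.72+0.00j]]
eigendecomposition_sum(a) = [[0.69+1.89j, (1.61-0.51j), -1.41+0.83j],  [-0.76+1.00j, (0.82+0.67j), -0.92-0.46j],  [(1.59-0.07j), (-0-1.33j), (0.29+1.26j)]] + [[(0.69-1.89j), 1.61+0.51j, -1.41-0.83j], [-0.76-1.00j, (0.82-0.67j), (-0.92+0.46j)], [(1.59+0.07j), -0.00+1.33j, (0.29-1.26j)]] + [[-0.15-0.00j, 0.30+0.00j, 0.21-0.00j], [(0.79+0j), (-1.56-0j), (-1.09+0j)], [(0.83+0j), (-1.63-0j), (-1.14+0j)]]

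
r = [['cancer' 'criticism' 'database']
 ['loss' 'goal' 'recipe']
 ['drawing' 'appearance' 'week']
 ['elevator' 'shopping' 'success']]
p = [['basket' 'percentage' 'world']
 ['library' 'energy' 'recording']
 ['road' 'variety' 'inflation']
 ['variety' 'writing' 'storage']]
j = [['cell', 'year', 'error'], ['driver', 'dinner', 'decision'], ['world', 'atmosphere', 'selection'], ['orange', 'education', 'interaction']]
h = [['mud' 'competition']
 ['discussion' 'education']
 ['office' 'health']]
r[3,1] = 'shopping'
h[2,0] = 'office'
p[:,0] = ['basket', 'library', 'road', 'variety']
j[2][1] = 'atmosphere'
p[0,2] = 'world'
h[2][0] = 'office'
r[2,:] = ['drawing', 'appearance', 'week']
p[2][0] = 'road'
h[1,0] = 'discussion'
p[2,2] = 'inflation'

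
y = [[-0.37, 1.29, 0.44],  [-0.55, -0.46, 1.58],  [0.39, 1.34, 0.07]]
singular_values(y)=[1.93, 1.75, 0.41]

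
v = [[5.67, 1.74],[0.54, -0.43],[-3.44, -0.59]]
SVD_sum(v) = [[5.73, 1.52],[0.40, 0.11],[-3.36, -0.89]] + [[-0.06, 0.22], [0.14, -0.54], [-0.08, 0.3]]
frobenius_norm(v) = 6.92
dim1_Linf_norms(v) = [5.67, 0.54, 3.44]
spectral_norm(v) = 6.88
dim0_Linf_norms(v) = [5.67, 1.74]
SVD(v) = [[-0.86, 0.33], [-0.06, -0.82], [0.5, 0.47]] @ diag([6.883207207523178, 0.6753950979248805]) @ [[-0.97, -0.26], [-0.26, 0.97]]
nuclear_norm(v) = 7.56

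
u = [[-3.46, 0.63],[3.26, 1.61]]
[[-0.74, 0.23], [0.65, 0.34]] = u@ [[0.21, -0.02], [-0.02, 0.25]]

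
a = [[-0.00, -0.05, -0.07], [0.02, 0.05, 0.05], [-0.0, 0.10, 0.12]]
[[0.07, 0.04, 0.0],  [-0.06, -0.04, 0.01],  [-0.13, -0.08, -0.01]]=a @ [[-0.08, -0.15, 0.74], [-0.58, -0.12, -0.21], [-0.58, -0.55, 0.10]]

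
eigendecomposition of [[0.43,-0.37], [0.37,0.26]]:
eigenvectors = [[-0.71+0.00j, (-0.71-0j)], [-0.16+0.69j, -0.16-0.69j]]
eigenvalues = [(0.34+0.36j), (0.34-0.36j)]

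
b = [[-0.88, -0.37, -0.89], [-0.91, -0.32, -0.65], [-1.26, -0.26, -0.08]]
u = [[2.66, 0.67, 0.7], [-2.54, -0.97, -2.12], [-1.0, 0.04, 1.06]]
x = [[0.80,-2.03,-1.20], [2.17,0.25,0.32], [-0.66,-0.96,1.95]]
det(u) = -0.04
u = x @ b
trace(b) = -1.28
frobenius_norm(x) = 4.03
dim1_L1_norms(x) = [4.03, 2.74, 3.57]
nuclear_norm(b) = 2.73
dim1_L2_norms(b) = [1.31, 1.16, 1.29]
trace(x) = 3.00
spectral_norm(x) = 2.72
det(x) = 11.96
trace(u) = 2.75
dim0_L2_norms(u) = [3.81, 1.18, 2.47]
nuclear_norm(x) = 6.92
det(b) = -0.00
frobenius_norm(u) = 4.69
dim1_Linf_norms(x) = [2.03, 2.17, 1.95]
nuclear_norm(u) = 6.07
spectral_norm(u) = 4.38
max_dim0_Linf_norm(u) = 2.66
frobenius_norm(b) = 2.17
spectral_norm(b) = 2.07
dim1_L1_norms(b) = [2.14, 1.88, 1.6]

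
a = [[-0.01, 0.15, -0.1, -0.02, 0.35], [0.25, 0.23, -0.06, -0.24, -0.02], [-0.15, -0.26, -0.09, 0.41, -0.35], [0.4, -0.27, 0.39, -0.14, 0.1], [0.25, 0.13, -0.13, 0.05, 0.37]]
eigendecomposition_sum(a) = [[-0.02, 0.00, -0.02, 0.02, -0.00], [0.07, -0.02, 0.07, -0.07, 0.01], [-0.25, 0.05, -0.25, 0.25, -0.02], [0.3, -0.06, 0.29, -0.29, 0.03], [-0.06, 0.01, -0.05, 0.05, -0.01]] + [[-0.14, 0.02, -0.01, -0.0, 0.08], [0.15, -0.02, 0.01, 0.00, -0.09], [0.22, -0.03, 0.01, 0.01, -0.13], [0.05, -0.01, 0.0, 0.0, -0.03], [0.07, -0.01, 0.00, 0.00, -0.04]] + [[0.00,0.0,0.00,0.00,-0.0], [-0.00,-0.0,-0.00,-0.0,0.00], [-0.00,-0.00,-0.00,-0.0,0.0], [-0.0,-0.00,-0.00,-0.00,0.0], [0.00,0.00,0.00,0.0,-0.00]] + [[0.11, 0.23, -0.12, -0.12, 0.21],[0.07, 0.15, -0.08, -0.08, 0.13],[-0.12, -0.25, 0.13, 0.13, -0.22],[-0.01, -0.01, 0.01, 0.01, -0.01],[0.16, 0.33, -0.18, -0.17, 0.29]] + [[0.03, -0.1, 0.05, 0.08, 0.06], [-0.04, 0.12, -0.06, -0.09, -0.07], [0.01, -0.04, 0.02, 0.03, 0.02], [0.06, -0.19, 0.09, 0.15, 0.11], [0.07, -0.20, 0.1, 0.16, 0.12]]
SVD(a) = [[0.31, 0.38, 0.36, -0.27, -0.75], [0.35, 0.04, -0.57, 0.65, -0.35], [-0.69, -0.10, 0.36, 0.51, -0.35], [0.34, -0.89, 0.24, -0.01, -0.19], [0.43, 0.23, 0.59, 0.49, 0.41]] @ diag([0.8467765898576562, 0.6382445181210601, 0.40994943466474115, 0.2813294714851192, 0.0029208644985704866]) @ [[0.51,  0.32,  0.1,  -0.47,  0.64],[-0.43,  0.57,  -0.64,  0.12,  0.25],[0.11,  -0.39,  -0.04,  0.67,  0.62],[0.74,  0.16,  -0.45,  0.3,  -0.38],[0.01,  0.63,  0.61,  0.47,  -0.07]]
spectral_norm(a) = 0.85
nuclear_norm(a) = 2.18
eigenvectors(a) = [[0.05, -0.45, -0.0, -0.47, 0.32],[-0.18, 0.47, 0.63, -0.3, -0.37],[0.63, 0.70, 0.62, 0.50, 0.12],[-0.74, 0.17, 0.47, 0.03, 0.58],[0.14, 0.24, -0.07, -0.67, 0.64]]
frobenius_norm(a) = 1.17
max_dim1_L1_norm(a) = 1.3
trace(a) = 0.36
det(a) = -0.00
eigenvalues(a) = [-0.58, -0.19, -0.01, 0.7, 0.44]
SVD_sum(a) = [[0.14, 0.09, 0.03, -0.12, 0.17], [0.15, 0.1, 0.03, -0.14, 0.19], [-0.3, -0.19, -0.06, 0.28, -0.37], [0.15, 0.09, 0.03, -0.13, 0.18], [0.19, 0.12, 0.04, -0.17, 0.23]] + [[-0.1,0.14,-0.15,0.03,0.06], [-0.01,0.01,-0.02,0.00,0.01], [0.03,-0.04,0.04,-0.01,-0.02], [0.25,-0.32,0.36,-0.07,-0.14], [-0.06,0.08,-0.1,0.02,0.04]] + [[0.02,-0.06,-0.01,0.10,0.09], [-0.02,0.09,0.01,-0.16,-0.15], [0.02,-0.06,-0.01,0.1,0.09], [0.01,-0.04,-0.00,0.07,0.06], [0.03,-0.1,-0.01,0.16,0.15]] + [[-0.06, -0.01, 0.03, -0.02, 0.03],[0.14, 0.03, -0.08, 0.05, -0.07],[0.11, 0.02, -0.06, 0.04, -0.05],[-0.00, -0.0, 0.0, -0.0, 0.00],[0.10, 0.02, -0.06, 0.04, -0.05]] + [[-0.00, -0.0, -0.0, -0.00, 0.0], [-0.00, -0.0, -0.0, -0.0, 0.00], [-0.00, -0.0, -0.0, -0.0, 0.0], [-0.00, -0.00, -0.00, -0.00, 0.0], [0.0, 0.00, 0.00, 0.0, -0.0]]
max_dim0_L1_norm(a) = 1.19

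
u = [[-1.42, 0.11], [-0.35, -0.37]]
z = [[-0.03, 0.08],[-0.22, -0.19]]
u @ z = [[0.02, -0.13], [0.09, 0.04]]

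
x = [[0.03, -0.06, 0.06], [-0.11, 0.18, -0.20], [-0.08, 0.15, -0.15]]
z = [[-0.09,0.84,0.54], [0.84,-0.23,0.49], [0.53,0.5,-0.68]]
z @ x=[[-0.14,  0.24,  -0.25], [0.01,  -0.02,  0.02], [0.02,  -0.04,  0.03]]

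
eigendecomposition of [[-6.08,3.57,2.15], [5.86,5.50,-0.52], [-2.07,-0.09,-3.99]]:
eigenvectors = [[0.25+0.00j,(0.61-0.28j),(0.61+0.28j)], [0.97+0.00j,-0.29+0.12j,-0.29-0.12j], [(-0.06+0j),0.67+0.00j,(0.67-0j)]]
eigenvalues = [(7.07+0j), (-5.82+0.86j), (-5.82-0.86j)]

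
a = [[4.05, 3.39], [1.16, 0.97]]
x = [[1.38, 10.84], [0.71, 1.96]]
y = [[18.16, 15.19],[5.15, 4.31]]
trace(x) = 3.34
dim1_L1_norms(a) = [7.44, 2.13]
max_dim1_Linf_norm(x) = 10.84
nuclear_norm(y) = 24.61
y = x @ a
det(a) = -0.00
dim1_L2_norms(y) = [23.68, 6.72]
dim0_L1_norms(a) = [5.21, 4.36]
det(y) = 0.04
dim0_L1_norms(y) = [23.31, 19.5]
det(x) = -4.99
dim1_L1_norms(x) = [12.22, 2.67]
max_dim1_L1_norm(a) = 7.44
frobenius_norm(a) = 5.49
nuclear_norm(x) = 11.56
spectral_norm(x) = 11.12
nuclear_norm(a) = 5.49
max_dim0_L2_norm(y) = 18.88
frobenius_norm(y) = 24.61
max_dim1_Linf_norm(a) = 4.05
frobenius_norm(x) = 11.12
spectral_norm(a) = 5.49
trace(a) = 5.02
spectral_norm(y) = 24.61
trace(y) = 22.47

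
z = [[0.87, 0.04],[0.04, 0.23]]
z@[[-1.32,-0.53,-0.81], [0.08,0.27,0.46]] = [[-1.15, -0.45, -0.69], [-0.03, 0.04, 0.07]]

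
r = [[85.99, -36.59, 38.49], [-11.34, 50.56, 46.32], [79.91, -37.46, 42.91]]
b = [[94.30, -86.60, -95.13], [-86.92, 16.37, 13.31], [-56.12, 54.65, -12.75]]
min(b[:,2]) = -95.13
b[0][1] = -86.6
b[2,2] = -12.75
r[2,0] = 79.91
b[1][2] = 13.31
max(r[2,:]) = 79.91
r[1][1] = 50.56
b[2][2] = -12.75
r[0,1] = -36.59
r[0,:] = [85.99, -36.59, 38.49]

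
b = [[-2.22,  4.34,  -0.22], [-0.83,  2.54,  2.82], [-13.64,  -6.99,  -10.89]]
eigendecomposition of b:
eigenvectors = [[(-0.12+0j), -0.47+0.01j, -0.47-0.01j], [0.19+0.00j, (-0.24-0.45j), -0.24+0.45j], [-0.97+0.00j, 0.72+0.00j, (0.72-0j)]]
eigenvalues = [(-11.15+0j), (0.29+4.2j), (0.29-4.2j)]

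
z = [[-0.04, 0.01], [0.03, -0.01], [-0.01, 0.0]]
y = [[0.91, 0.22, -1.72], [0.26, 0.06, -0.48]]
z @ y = [[-0.03, -0.01, 0.06], [0.02, 0.01, -0.05], [-0.01, -0.00, 0.02]]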